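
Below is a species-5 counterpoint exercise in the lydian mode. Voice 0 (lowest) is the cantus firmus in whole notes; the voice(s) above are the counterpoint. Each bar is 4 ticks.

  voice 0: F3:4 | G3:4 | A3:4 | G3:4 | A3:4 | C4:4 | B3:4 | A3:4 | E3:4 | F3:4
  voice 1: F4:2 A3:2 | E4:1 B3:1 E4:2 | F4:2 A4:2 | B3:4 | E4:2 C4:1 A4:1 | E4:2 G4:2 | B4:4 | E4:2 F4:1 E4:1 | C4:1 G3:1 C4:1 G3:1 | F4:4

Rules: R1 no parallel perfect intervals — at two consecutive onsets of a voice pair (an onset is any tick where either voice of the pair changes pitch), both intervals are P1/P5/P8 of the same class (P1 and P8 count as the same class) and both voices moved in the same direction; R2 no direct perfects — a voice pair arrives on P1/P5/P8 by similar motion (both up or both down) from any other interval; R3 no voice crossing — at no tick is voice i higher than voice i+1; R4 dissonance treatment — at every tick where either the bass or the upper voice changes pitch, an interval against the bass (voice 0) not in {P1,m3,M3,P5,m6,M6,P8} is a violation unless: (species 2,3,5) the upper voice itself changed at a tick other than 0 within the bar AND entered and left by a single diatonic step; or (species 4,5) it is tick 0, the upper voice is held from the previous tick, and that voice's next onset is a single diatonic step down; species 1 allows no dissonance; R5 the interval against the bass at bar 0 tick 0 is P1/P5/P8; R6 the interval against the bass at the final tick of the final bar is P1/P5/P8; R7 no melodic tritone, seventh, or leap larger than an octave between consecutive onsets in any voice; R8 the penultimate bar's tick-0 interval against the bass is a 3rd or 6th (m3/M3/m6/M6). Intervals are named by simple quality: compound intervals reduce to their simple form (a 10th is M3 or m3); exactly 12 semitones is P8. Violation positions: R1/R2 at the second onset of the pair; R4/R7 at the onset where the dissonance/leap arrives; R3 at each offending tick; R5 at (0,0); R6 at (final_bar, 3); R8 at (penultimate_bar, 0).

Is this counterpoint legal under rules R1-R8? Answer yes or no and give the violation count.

bar 0: v0=F3 v1=F4 (P8)
bar 1: v0=G3 v1=E4 (M6)
bar 2: v0=A3 v1=F4 (m6)
bar 3: v0=G3 v1=B3 (M3)
bar 4: v0=A3 v1=E4 (P5)
bar 5: v0=C4 v1=E4 (M3)
bar 6: v0=B3 v1=B4 (P8)
bar 7: v0=A3 v1=E4 (P5)
bar 8: v0=E3 v1=C4 (m6)
bar 9: v0=F3 v1=F4 (P8)
  R7 @ bar3.0: A4->B3 leap 10st
  R2 @ bar4.0: G3/B3 M3 -> A3/E4 P5 similar
  R2 @ bar7.0: B3/B4 P8 -> A3/E4 P5 similar
  R2 @ bar9.0: E3/G3 m3 -> F3/F4 P8 similar
  R7 @ bar9.0: G3->F4 leap 10st

No (5 violations)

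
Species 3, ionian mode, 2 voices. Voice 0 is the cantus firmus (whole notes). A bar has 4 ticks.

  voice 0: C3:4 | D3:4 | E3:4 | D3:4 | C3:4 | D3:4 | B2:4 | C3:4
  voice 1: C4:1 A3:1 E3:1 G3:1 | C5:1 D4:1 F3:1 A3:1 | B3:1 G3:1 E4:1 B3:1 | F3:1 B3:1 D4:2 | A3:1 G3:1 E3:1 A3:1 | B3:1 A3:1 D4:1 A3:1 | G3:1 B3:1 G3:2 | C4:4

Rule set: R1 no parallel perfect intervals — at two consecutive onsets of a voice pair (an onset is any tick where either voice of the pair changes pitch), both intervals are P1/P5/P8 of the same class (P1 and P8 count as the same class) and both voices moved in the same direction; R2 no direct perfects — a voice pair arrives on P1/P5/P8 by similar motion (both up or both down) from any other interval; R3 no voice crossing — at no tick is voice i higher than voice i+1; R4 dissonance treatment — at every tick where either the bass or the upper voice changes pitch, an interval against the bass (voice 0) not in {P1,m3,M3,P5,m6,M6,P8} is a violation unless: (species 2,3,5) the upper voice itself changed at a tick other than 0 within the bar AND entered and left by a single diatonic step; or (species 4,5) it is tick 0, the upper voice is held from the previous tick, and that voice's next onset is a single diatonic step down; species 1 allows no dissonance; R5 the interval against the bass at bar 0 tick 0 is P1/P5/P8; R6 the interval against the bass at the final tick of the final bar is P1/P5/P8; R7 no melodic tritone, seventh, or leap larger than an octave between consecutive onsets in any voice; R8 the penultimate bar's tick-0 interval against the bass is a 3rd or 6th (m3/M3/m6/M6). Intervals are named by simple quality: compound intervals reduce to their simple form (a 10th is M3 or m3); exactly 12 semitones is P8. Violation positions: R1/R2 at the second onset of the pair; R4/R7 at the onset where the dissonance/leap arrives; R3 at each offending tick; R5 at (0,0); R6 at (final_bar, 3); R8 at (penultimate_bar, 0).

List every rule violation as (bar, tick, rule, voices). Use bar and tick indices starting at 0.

(1, 0, R4, (0, 1))
(1, 0, R7, (1,))
(1, 1, R7, (1,))
(2, 0, R1, (0, 1))
(3, 0, R7, (1,))
(3, 1, R7, (1,))
(7, 0, R2, (0, 1))

bar 0: v0=C3 v1=C4 downbeat P8
bar 1: v0=D3 v1=C5 downbeat m7
bar 2: v0=E3 v1=B3 downbeat P5
bar 3: v0=D3 v1=F3 downbeat m3
bar 4: v0=C3 v1=A3 downbeat M6
bar 5: v0=D3 v1=B3 downbeat M6
bar 6: v0=B2 v1=G3 downbeat m6
bar 7: v0=C3 v1=C4 downbeat P8
  -> R4 @ bar 1 tick 0 v(0, 1): D3/C5 m7 untreated
  -> R7 @ bar 1 tick 0 v(1,): G3->C5 leap 17st
  -> R7 @ bar 1 tick 1 v(1,): C5->D4 leap 10st
  -> R1 @ bar 2 tick 0 v(0, 1): D3/A3 P5 -> E3/B3 P5 similar
  -> R7 @ bar 3 tick 0 v(1,): B3->F3 leap 6st
  -> R7 @ bar 3 tick 1 v(1,): F3->B3 leap 6st
  -> R2 @ bar 7 tick 0 v(0, 1): B2/G3 m6 -> C3/C4 P8 similar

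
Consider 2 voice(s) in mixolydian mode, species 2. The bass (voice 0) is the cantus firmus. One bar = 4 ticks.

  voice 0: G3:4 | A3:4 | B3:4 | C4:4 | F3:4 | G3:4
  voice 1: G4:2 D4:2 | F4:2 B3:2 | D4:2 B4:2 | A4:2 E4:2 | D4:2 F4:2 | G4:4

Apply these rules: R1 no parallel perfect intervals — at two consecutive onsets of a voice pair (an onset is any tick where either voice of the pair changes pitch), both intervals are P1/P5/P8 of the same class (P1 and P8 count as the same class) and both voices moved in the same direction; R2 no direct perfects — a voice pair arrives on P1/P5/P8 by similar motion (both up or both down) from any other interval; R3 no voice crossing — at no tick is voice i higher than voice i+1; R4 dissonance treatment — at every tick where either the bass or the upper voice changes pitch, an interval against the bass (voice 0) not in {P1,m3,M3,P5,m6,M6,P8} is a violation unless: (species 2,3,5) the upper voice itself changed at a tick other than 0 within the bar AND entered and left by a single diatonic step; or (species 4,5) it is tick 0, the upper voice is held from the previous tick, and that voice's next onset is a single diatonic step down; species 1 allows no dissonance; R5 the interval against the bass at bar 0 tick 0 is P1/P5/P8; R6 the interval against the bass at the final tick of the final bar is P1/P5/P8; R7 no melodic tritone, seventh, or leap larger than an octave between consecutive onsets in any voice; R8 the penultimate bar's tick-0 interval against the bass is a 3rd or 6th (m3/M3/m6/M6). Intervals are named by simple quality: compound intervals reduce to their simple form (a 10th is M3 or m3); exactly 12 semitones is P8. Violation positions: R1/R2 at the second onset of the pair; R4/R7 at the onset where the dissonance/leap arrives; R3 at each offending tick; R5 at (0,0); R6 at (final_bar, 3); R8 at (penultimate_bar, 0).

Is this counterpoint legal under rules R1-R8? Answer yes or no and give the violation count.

No (3 violations)

bar 0: v0=G3 v1=G4 (P8)
bar 1: v0=A3 v1=F4 (m6)
bar 2: v0=B3 v1=D4 (m3)
bar 3: v0=C4 v1=A4 (M6)
bar 4: v0=F3 v1=D4 (M6)
bar 5: v0=G3 v1=G4 (P8)
  R4 @ bar1.2: A3/B3 M2 untreated
  R7 @ bar1.2: F4->B3 leap 6st
  R1 @ bar5.0: F3/F4 P8 -> G3/G4 P8 similar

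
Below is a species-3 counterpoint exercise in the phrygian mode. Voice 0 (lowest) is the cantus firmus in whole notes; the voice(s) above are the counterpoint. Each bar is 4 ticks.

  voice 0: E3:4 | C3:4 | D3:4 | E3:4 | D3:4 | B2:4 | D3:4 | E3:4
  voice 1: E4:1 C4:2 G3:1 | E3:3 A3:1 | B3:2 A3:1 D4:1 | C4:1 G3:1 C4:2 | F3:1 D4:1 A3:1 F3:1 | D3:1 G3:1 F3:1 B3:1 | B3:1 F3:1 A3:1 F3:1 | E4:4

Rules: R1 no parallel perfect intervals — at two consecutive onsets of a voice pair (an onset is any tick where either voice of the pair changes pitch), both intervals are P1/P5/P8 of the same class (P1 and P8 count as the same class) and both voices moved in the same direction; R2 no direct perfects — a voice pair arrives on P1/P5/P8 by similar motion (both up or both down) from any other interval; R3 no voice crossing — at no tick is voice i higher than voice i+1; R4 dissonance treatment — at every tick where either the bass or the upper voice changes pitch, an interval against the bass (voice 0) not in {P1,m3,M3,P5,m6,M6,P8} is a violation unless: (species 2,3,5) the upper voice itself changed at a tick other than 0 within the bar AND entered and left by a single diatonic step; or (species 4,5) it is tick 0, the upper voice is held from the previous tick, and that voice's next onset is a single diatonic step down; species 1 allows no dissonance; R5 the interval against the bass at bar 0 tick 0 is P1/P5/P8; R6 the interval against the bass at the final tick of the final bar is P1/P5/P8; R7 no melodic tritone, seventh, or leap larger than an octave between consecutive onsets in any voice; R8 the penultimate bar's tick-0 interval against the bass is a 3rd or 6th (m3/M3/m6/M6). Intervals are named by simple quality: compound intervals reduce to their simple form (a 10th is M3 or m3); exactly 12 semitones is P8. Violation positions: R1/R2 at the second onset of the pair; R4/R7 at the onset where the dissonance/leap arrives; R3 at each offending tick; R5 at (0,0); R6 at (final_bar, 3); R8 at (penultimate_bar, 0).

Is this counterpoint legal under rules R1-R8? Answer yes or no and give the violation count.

bar 0: v0=E3 v1=E4 (P8)
bar 1: v0=C3 v1=E3 (M3)
bar 2: v0=D3 v1=B3 (M6)
bar 3: v0=E3 v1=C4 (m6)
bar 4: v0=D3 v1=F3 (m3)
bar 5: v0=B2 v1=D3 (m3)
bar 6: v0=D3 v1=B3 (M6)
bar 7: v0=E3 v1=E4 (P8)
  R4 @ bar5.2: B2/F3 TT untreated
  R7 @ bar5.3: F3->B3 leap 6st
  R7 @ bar6.1: B3->F3 leap 6st
  R2 @ bar7.0: D3/F3 m3 -> E3/E4 P8 similar
  R7 @ bar7.0: F3->E4 leap 11st

No (5 violations)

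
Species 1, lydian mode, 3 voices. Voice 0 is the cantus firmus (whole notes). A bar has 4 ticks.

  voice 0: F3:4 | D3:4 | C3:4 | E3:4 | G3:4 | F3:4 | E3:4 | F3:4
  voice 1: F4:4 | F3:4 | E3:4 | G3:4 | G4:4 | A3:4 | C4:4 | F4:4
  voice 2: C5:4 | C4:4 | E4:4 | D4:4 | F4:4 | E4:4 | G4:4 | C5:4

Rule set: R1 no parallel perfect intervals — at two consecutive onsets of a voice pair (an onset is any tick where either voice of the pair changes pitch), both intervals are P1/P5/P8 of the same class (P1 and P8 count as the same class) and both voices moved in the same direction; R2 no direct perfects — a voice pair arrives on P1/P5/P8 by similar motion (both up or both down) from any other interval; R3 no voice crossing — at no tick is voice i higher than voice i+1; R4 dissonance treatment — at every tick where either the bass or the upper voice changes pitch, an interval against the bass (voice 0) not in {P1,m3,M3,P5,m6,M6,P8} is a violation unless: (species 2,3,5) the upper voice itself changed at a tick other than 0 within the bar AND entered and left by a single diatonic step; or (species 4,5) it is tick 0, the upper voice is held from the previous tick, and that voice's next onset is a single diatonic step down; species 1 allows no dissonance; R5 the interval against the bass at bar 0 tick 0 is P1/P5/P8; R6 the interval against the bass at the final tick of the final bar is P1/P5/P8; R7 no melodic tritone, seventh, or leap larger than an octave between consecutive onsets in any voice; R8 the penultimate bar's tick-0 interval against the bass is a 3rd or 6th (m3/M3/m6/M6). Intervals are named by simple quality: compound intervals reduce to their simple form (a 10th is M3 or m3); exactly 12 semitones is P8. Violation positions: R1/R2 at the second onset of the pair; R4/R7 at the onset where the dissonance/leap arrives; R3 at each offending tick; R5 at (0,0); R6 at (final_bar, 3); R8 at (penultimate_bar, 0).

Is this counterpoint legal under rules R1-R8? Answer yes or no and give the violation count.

No (16 violations)

bar 0: v0=F3 v1=F4 v2=C5 (P5)
bar 1: v0=D3 v1=F3 v2=C4 (m7)
bar 2: v0=C3 v1=E3 v2=E4 (M3)
bar 3: v0=E3 v1=G3 v2=D4 (m7)
bar 4: v0=G3 v1=G4 v2=F4 (m7)
bar 5: v0=F3 v1=A3 v2=E4 (M7)
bar 6: v0=E3 v1=C4 v2=G4 (m3)
bar 7: v0=F3 v1=F4 v2=C5 (P5)
  R1 @ bar1.0: F4/C5 P5 -> F3/C4 P5 similar
  R4 @ bar1.0: D3/C4 m7 untreated
  R4 @ bar3.0: E3/D4 m7 untreated
  R2 @ bar4.0: E3/G3 m3 -> G3/G4 P8 similar
  R3 @ bar4.0: G4 above F4
  R4 @ bar4.0: G3/F4 m7 untreated
  R3 @ bar4.1: G4 above F4
  R3 @ bar4.2: G4 above F4
  R3 @ bar4.3: G4 above F4
  R2 @ bar5.0: G4/F4 M2 -> A3/E4 P5 similar
  R4 @ bar5.0: F3/E4 M7 untreated
  R7 @ bar5.0: G4->A3 leap 10st
  R1 @ bar6.0: A3/E4 P5 -> C4/G4 P5 similar
  R1 @ bar7.0: C4/G4 P5 -> F4/C5 P5 similar
  R2 @ bar7.0: E3/C4 m6 -> F3/F4 P8 similar
  R2 @ bar7.0: E3/G4 m3 -> F3/C5 P5 similar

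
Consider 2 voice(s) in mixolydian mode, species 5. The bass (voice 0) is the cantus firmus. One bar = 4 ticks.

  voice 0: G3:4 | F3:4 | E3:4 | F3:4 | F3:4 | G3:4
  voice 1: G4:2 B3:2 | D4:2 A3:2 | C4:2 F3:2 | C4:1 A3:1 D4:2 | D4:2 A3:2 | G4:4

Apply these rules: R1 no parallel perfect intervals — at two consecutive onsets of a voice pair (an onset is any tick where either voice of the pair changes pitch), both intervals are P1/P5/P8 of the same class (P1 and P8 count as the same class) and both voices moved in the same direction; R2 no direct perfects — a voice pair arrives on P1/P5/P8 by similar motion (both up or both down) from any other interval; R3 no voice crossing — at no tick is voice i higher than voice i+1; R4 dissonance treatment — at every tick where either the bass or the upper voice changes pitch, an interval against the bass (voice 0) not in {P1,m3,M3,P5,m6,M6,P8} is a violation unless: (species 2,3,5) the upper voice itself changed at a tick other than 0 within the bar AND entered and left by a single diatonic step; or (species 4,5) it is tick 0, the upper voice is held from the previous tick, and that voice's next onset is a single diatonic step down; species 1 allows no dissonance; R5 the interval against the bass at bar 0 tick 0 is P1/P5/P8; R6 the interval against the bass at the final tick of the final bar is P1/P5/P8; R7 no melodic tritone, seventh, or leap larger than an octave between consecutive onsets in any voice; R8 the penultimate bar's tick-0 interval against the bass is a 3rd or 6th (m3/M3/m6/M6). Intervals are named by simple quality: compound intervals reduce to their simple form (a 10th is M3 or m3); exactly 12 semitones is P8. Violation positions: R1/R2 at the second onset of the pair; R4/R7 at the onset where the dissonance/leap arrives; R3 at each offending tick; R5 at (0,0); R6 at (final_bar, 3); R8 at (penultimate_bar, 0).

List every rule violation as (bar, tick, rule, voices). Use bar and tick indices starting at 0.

(2, 2, R4, (0, 1))
(3, 0, R2, (0, 1))
(5, 0, R2, (0, 1))
(5, 0, R7, (1,))

bar 0: v0=G3 v1=G4 downbeat P8
bar 1: v0=F3 v1=D4 downbeat M6
bar 2: v0=E3 v1=C4 downbeat m6
bar 3: v0=F3 v1=C4 downbeat P5
bar 4: v0=F3 v1=D4 downbeat M6
bar 5: v0=G3 v1=G4 downbeat P8
  -> R4 @ bar 2 tick 2 v(0, 1): E3/F3 m2 untreated
  -> R2 @ bar 3 tick 0 v(0, 1): E3/F3 m2 -> F3/C4 P5 similar
  -> R2 @ bar 5 tick 0 v(0, 1): F3/A3 M3 -> G3/G4 P8 similar
  -> R7 @ bar 5 tick 0 v(1,): A3->G4 leap 10st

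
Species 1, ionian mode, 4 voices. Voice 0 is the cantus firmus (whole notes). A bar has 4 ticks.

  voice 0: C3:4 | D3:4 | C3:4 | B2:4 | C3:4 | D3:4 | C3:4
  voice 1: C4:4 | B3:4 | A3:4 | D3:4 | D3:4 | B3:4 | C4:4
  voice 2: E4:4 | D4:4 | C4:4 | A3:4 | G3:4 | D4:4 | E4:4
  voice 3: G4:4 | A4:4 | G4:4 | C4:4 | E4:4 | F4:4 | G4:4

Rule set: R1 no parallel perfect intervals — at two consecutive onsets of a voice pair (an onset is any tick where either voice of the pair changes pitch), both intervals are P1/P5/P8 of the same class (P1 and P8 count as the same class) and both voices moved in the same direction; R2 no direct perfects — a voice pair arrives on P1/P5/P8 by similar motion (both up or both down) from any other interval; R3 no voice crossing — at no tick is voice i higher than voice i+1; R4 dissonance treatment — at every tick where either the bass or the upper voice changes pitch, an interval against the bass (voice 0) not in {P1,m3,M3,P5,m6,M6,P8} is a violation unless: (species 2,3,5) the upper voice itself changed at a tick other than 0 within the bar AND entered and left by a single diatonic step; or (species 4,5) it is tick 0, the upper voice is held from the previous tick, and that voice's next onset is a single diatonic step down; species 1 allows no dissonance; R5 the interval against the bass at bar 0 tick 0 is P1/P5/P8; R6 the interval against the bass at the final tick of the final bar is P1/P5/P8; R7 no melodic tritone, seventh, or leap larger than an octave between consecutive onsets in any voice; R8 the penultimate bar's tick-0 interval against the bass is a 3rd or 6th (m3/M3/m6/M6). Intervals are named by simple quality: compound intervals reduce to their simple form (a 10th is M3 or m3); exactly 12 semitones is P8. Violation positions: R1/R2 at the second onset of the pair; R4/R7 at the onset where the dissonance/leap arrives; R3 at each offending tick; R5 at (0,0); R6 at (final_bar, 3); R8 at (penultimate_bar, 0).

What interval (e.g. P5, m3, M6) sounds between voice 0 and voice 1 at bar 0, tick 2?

P8

voice 0=C3 voice 1=C4 -> P8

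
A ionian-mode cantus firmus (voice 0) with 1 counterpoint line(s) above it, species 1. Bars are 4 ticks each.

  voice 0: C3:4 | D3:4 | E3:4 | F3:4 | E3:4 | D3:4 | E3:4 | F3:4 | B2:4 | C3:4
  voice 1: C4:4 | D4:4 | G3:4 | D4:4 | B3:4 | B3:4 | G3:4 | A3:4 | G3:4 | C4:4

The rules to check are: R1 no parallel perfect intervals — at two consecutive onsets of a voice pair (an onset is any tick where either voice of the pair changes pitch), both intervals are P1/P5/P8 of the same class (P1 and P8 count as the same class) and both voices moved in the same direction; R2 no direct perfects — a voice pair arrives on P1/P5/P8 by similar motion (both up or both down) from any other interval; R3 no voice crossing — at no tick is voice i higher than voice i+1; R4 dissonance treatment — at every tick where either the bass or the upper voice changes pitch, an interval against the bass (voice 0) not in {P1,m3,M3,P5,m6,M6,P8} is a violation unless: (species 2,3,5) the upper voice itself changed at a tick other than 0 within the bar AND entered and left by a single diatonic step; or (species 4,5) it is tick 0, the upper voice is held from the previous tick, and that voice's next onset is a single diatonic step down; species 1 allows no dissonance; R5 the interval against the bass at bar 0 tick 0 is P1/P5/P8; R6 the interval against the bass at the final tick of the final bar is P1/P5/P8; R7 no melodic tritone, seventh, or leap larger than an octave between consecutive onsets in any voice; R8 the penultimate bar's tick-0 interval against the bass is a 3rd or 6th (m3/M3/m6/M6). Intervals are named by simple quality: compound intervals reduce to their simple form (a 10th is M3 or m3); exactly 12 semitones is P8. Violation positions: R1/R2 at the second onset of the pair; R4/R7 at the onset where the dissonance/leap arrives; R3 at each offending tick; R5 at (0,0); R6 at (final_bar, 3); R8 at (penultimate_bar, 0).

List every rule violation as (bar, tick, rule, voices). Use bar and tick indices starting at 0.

(1, 0, R1, (0, 1))
(4, 0, R2, (0, 1))
(8, 0, R7, (0,))
(9, 0, R2, (0, 1))

bar 0: v0=C3 v1=C4 downbeat P8
bar 1: v0=D3 v1=D4 downbeat P8
bar 2: v0=E3 v1=G3 downbeat m3
bar 3: v0=F3 v1=D4 downbeat M6
bar 4: v0=E3 v1=B3 downbeat P5
bar 5: v0=D3 v1=B3 downbeat M6
bar 6: v0=E3 v1=G3 downbeat m3
bar 7: v0=F3 v1=A3 downbeat M3
bar 8: v0=B2 v1=G3 downbeat m6
bar 9: v0=C3 v1=C4 downbeat P8
  -> R1 @ bar 1 tick 0 v(0, 1): C3/C4 P8 -> D3/D4 P8 similar
  -> R2 @ bar 4 tick 0 v(0, 1): F3/D4 M6 -> E3/B3 P5 similar
  -> R7 @ bar 8 tick 0 v(0,): F3->B2 leap 6st
  -> R2 @ bar 9 tick 0 v(0, 1): B2/G3 m6 -> C3/C4 P8 similar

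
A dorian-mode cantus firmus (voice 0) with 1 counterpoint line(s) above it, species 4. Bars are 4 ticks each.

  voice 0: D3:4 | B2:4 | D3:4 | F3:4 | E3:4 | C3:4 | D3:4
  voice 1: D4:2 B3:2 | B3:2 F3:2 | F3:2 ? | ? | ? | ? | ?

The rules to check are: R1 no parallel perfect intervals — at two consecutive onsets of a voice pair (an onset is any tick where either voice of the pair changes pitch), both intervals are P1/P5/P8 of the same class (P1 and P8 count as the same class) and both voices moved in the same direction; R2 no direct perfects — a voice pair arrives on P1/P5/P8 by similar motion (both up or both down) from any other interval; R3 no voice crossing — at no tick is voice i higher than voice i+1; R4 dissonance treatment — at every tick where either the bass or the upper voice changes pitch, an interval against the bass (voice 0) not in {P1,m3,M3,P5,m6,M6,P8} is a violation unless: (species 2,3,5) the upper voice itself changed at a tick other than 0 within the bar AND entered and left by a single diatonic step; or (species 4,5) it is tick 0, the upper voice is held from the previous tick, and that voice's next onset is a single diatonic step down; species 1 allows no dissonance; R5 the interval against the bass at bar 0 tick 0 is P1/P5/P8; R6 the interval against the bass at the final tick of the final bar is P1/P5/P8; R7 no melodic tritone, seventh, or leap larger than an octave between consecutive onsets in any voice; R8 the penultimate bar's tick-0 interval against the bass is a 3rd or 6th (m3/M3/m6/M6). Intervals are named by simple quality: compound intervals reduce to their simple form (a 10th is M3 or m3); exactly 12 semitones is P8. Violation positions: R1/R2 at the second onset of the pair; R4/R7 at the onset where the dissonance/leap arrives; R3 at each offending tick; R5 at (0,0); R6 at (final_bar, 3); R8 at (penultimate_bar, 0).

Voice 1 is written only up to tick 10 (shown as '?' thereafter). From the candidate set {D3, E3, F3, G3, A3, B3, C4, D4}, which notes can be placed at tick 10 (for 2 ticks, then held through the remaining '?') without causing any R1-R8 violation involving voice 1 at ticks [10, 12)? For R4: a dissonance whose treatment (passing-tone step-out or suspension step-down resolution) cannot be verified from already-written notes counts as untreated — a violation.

D3: legal
E3: violates R4
F3: legal
G3: violates R4
A3: legal
B3: violates R7
C4: violates R4
D4: legal

{A3, D3, D4, F3}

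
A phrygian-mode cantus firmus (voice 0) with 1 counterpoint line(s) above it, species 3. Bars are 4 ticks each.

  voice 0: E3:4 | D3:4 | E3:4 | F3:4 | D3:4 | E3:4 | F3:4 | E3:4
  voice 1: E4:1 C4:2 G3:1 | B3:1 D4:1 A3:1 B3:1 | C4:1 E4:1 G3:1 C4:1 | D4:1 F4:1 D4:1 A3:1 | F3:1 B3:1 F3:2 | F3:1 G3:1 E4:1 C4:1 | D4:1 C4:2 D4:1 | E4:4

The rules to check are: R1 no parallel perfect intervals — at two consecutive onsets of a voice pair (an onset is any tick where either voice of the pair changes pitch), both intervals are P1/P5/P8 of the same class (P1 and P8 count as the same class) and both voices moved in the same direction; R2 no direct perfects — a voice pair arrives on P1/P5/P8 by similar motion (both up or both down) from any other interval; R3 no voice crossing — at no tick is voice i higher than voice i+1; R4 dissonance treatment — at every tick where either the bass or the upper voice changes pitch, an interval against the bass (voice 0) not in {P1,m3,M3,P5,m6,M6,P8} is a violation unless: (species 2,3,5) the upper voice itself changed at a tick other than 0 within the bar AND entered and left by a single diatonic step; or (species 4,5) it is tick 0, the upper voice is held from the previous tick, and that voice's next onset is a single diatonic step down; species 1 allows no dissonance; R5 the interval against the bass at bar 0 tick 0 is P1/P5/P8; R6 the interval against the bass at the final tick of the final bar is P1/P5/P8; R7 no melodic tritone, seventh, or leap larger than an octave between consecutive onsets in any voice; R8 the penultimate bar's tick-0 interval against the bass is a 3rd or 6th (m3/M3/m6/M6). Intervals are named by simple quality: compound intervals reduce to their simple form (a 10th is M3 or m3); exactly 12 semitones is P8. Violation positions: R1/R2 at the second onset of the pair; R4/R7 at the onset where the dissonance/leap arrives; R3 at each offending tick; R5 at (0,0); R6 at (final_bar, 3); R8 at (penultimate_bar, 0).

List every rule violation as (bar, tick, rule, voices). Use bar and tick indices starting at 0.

(4, 1, R7, (1,))
(4, 2, R7, (1,))
(5, 0, R4, (0, 1))

bar 0: v0=E3 v1=E4 downbeat P8
bar 1: v0=D3 v1=B3 downbeat M6
bar 2: v0=E3 v1=C4 downbeat m6
bar 3: v0=F3 v1=D4 downbeat M6
bar 4: v0=D3 v1=F3 downbeat m3
bar 5: v0=E3 v1=F3 downbeat m2
bar 6: v0=F3 v1=D4 downbeat M6
bar 7: v0=E3 v1=E4 downbeat P8
  -> R7 @ bar 4 tick 1 v(1,): F3->B3 leap 6st
  -> R7 @ bar 4 tick 2 v(1,): B3->F3 leap 6st
  -> R4 @ bar 5 tick 0 v(0, 1): E3/F3 m2 untreated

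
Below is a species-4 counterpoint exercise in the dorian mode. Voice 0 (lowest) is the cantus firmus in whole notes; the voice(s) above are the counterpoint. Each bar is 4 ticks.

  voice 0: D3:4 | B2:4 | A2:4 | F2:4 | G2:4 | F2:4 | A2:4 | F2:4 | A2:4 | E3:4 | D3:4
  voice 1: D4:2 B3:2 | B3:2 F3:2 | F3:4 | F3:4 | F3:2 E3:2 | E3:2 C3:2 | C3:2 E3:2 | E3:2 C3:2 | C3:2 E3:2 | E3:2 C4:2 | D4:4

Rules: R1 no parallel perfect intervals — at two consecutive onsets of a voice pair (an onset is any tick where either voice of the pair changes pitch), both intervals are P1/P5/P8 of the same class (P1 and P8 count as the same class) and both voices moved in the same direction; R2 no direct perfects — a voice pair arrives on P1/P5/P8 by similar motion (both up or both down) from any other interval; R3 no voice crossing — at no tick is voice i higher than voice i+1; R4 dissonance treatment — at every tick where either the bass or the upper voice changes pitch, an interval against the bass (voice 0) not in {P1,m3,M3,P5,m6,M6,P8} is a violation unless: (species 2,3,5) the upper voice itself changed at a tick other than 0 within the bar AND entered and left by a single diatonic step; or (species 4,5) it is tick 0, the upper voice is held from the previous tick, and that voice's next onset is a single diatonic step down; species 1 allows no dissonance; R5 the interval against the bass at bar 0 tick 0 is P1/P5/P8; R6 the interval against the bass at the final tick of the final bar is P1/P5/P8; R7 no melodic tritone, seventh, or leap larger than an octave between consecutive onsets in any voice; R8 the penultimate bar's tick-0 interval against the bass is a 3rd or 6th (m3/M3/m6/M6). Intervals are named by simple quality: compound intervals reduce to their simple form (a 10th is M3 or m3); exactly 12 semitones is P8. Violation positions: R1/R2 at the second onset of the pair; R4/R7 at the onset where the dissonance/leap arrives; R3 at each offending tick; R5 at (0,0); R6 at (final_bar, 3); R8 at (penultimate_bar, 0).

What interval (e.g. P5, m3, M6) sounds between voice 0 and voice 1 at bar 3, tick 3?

voice 0=F2 voice 1=F3 -> P8

P8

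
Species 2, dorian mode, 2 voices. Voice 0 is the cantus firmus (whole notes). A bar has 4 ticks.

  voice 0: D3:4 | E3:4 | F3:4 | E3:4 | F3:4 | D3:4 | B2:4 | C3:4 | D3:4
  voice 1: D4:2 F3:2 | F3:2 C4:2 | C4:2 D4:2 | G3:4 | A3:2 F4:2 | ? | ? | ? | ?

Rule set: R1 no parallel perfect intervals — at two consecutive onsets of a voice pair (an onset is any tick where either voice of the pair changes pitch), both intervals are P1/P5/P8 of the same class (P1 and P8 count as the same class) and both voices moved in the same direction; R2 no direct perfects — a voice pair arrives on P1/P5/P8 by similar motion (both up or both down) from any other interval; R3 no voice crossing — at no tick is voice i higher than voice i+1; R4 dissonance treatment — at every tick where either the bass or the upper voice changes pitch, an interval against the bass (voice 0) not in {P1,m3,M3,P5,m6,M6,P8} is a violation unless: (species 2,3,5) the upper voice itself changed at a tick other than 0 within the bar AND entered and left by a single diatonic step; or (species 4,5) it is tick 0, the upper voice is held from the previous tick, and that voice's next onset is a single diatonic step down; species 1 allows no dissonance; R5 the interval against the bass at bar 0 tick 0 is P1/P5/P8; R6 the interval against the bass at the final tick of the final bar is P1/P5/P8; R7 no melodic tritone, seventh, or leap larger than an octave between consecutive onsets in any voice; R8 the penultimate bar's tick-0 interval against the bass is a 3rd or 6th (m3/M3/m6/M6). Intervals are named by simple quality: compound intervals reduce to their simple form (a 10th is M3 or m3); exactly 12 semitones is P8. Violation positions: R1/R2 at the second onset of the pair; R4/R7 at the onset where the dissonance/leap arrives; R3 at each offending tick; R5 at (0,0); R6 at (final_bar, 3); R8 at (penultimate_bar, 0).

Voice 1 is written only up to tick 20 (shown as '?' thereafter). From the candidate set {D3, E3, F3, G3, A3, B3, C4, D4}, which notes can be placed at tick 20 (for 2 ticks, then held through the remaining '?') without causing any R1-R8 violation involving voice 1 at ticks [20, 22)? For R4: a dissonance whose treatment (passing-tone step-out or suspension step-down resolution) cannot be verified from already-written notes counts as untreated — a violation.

{F3}

D3: violates R1,R7
E3: violates R4,R7
F3: legal
G3: violates R4,R7
A3: violates R2
B3: violates R7
C4: violates R4
D4: violates R1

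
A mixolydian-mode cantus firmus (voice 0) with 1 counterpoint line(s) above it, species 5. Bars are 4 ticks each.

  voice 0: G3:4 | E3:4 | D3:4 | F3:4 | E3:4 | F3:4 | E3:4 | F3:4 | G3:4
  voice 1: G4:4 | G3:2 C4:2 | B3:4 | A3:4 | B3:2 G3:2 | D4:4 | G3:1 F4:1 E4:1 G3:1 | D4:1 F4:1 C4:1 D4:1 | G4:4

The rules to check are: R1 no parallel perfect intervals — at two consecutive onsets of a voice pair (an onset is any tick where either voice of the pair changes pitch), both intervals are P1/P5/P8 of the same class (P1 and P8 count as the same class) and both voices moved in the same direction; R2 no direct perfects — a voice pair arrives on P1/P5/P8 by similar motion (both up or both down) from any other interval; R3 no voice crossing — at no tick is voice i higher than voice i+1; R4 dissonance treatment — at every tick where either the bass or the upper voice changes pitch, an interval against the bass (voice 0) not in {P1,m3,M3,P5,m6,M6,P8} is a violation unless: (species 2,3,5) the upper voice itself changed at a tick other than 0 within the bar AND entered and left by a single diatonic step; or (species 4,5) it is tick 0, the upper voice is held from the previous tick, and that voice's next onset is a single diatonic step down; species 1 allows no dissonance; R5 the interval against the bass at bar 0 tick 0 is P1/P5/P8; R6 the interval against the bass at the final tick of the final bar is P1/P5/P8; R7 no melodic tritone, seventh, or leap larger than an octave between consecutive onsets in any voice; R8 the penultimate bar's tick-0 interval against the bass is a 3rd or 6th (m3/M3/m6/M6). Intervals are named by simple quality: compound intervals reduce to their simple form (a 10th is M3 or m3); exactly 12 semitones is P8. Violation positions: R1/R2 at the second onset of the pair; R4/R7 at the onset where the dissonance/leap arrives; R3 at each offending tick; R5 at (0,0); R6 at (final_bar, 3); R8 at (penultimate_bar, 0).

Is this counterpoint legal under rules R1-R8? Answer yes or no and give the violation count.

bar 0: v0=G3 v1=G4 (P8)
bar 1: v0=E3 v1=G3 (m3)
bar 2: v0=D3 v1=B3 (M6)
bar 3: v0=F3 v1=A3 (M3)
bar 4: v0=E3 v1=B3 (P5)
bar 5: v0=F3 v1=D4 (M6)
bar 6: v0=E3 v1=G3 (m3)
bar 7: v0=F3 v1=D4 (M6)
bar 8: v0=G3 v1=G4 (P8)
  R4 @ bar6.1: E3/F4 m2 untreated
  R7 @ bar6.1: G3->F4 leap 10st
  R2 @ bar8.0: F3/D4 M6 -> G3/G4 P8 similar

No (3 violations)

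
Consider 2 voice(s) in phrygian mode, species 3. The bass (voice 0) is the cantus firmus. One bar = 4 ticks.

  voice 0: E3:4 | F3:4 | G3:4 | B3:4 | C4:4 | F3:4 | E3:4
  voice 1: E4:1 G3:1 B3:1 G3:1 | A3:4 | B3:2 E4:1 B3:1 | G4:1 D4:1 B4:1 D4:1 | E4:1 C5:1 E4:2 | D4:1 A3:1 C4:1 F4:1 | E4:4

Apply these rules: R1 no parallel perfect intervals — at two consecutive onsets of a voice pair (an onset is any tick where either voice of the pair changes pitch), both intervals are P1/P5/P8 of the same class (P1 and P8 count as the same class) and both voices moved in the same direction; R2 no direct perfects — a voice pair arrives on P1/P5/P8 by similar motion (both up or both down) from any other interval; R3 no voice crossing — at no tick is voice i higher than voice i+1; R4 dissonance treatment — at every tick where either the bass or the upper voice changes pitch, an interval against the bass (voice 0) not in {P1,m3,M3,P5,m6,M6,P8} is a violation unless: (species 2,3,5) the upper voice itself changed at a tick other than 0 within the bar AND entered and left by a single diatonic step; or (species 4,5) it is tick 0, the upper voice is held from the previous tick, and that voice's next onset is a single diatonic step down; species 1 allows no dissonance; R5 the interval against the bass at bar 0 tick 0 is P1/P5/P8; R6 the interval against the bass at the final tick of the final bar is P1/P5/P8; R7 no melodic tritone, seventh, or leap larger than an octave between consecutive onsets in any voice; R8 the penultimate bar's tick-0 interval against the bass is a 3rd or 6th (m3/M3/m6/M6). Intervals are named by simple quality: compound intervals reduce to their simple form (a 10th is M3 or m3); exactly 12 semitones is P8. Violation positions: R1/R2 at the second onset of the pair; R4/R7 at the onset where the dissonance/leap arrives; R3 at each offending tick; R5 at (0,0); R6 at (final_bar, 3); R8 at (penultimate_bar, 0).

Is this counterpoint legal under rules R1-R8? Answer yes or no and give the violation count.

bar 0: v0=E3 v1=E4 (P8)
bar 1: v0=F3 v1=A3 (M3)
bar 2: v0=G3 v1=B3 (M3)
bar 3: v0=B3 v1=G4 (m6)
bar 4: v0=C4 v1=E4 (M3)
bar 5: v0=F3 v1=D4 (M6)
bar 6: v0=E3 v1=E4 (P8)
  R1 @ bar6.0: F3/F4 P8 -> E3/E4 P8 similar

No (1 violations)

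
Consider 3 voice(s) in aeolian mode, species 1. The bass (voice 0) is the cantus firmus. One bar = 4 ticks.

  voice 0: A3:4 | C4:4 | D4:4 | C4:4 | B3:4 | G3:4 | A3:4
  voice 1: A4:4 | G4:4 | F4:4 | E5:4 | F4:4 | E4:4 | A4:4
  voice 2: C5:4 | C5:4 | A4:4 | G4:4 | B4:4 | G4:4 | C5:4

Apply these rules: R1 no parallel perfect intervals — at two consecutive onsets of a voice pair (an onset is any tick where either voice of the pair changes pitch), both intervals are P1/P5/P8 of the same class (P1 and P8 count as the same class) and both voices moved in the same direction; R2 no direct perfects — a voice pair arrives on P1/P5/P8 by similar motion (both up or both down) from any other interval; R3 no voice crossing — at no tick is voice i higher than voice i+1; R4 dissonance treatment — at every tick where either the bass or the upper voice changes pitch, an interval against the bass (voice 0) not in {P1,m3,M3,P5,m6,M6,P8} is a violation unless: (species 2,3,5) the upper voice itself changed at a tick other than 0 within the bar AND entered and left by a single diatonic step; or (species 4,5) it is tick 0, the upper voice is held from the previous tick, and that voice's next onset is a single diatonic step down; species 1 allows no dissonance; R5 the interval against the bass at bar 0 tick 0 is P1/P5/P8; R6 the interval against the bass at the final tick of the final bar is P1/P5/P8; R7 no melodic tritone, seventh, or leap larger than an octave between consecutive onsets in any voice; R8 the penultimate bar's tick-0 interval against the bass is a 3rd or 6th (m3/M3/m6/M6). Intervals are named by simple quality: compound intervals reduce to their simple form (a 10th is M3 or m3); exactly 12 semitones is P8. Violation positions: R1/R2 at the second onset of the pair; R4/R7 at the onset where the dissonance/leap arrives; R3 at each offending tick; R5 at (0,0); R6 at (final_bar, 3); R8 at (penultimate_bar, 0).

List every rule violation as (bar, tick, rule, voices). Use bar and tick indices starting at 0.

(0, 0, R5, (0, 2))
(3, 0, R1, (0, 2))
(3, 0, R3, (1, 2))
(3, 0, R7, (1,))
(3, 1, R3, (1, 2))
(3, 2, R3, (1, 2))
(3, 3, R3, (1, 2))
(4, 0, R4, (0, 1))
(4, 0, R7, (1,))
(5, 0, R1, (0, 2))
(5, 0, R8, (0, 2))
(6, 0, R2, (0, 1))
(6, 3, R6, (0, 2))

bar 0: v0=A3 v1=A4 v2=C5 downbeat m3
bar 1: v0=C4 v1=G4 v2=C5 downbeat P8
bar 2: v0=D4 v1=F4 v2=A4 downbeat P5
bar 3: v0=C4 v1=E5 v2=G4 downbeat P5
bar 4: v0=B3 v1=F4 v2=B4 downbeat P8
bar 5: v0=G3 v1=E4 v2=G4 downbeat P8
bar 6: v0=A3 v1=A4 v2=C5 downbeat m3
  -> R5 @ bar 0 tick 0 v(0, 2): opens on m3
  -> R1 @ bar 3 tick 0 v(0, 2): D4/A4 P5 -> C4/G4 P5 similar
  -> R3 @ bar 3 tick 0 v(1, 2): E5 above G4
  -> R7 @ bar 3 tick 0 v(1,): F4->E5 leap 11st
  -> R3 @ bar 3 tick 1 v(1, 2): E5 above G4
  -> R3 @ bar 3 tick 2 v(1, 2): E5 above G4
  -> R3 @ bar 3 tick 3 v(1, 2): E5 above G4
  -> R4 @ bar 4 tick 0 v(0, 1): B3/F4 TT untreated
  -> R7 @ bar 4 tick 0 v(1,): E5->F4 leap 11st
  -> R1 @ bar 5 tick 0 v(0, 2): B3/B4 P8 -> G3/G4 P8 similar
  -> R8 @ bar 5 tick 0 v(0, 2): penult P8 not 3rd/6th
  -> R2 @ bar 6 tick 0 v(0, 1): G3/E4 M6 -> A3/A4 P8 similar
  -> R6 @ bar 6 tick 3 v(0, 2): closes on m3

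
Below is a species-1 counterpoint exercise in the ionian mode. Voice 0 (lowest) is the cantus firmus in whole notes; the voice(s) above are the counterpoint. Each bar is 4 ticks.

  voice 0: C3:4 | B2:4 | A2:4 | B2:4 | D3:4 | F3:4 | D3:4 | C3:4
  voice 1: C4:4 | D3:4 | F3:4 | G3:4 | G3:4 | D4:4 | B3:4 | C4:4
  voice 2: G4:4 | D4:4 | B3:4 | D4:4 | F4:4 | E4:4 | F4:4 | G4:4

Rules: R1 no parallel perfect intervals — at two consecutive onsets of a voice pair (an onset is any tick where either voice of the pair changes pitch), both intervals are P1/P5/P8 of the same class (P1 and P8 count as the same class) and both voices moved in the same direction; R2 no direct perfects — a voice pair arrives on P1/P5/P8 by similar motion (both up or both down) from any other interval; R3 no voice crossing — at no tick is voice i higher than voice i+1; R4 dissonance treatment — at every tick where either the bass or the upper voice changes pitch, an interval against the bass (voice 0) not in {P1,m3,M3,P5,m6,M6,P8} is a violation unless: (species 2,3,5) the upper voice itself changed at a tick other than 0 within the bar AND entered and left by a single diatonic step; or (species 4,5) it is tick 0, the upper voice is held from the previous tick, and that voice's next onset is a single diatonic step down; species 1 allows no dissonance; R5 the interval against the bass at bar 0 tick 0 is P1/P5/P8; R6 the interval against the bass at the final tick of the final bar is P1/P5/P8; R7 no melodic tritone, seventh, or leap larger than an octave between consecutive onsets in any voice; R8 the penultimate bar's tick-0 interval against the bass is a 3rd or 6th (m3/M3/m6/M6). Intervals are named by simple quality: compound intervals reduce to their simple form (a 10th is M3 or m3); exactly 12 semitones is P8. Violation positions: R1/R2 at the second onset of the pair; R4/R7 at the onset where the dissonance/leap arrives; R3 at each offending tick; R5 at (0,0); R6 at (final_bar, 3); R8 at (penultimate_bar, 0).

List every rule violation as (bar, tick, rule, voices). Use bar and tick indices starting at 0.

(1, 0, R2, (1, 2))
(1, 0, R7, (1,))
(2, 0, R4, (0, 2))
(3, 0, R2, (1, 2))
(4, 0, R4, (0, 1))
(5, 0, R4, (0, 2))
(7, 0, R2, (1, 2))

bar 0: v0=C3 v1=C4 v2=G4 downbeat P5
bar 1: v0=B2 v1=D3 v2=D4 downbeat m3
bar 2: v0=A2 v1=F3 v2=B3 downbeat M2
bar 3: v0=B2 v1=G3 v2=D4 downbeat m3
bar 4: v0=D3 v1=G3 v2=F4 downbeat m3
bar 5: v0=F3 v1=D4 v2=E4 downbeat M7
bar 6: v0=D3 v1=B3 v2=F4 downbeat m3
bar 7: v0=C3 v1=C4 v2=G4 downbeat P5
  -> R2 @ bar 1 tick 0 v(1, 2): C4/G4 P5 -> D3/D4 P8 similar
  -> R7 @ bar 1 tick 0 v(1,): C4->D3 leap 10st
  -> R4 @ bar 2 tick 0 v(0, 2): A2/B3 M2 untreated
  -> R2 @ bar 3 tick 0 v(1, 2): F3/B3 TT -> G3/D4 P5 similar
  -> R4 @ bar 4 tick 0 v(0, 1): D3/G3 P4 untreated
  -> R4 @ bar 5 tick 0 v(0, 2): F3/E4 M7 untreated
  -> R2 @ bar 7 tick 0 v(1, 2): B3/F4 TT -> C4/G4 P5 similar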